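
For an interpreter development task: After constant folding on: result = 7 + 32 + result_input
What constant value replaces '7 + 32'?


Identifying constant sub-expression:
  Original: result = 7 + 32 + result_input
  7 and 32 are both compile-time constants
  Evaluating: 7 + 32 = 39
  After folding: result = 39 + result_input

39


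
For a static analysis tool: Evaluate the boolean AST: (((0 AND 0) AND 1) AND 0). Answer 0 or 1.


Step 1: Evaluate inner node
  0 AND 0 = 0
Step 2: Evaluate next node
  0 AND 1 = 0
Step 3: Evaluate root node
  0 AND 0 = 0

0


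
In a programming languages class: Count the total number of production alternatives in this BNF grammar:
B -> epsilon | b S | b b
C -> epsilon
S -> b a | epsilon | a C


Counting alternatives per rule:
  B: 3 alternative(s)
  C: 1 alternative(s)
  S: 3 alternative(s)
Sum: 3 + 1 + 3 = 7

7


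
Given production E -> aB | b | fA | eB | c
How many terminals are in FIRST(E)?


Production: E -> aB | b | fA | eB | c
Examining each alternative for leading terminals:
  E -> aB : first terminal = 'a'
  E -> b : first terminal = 'b'
  E -> fA : first terminal = 'f'
  E -> eB : first terminal = 'e'
  E -> c : first terminal = 'c'
FIRST(E) = {a, b, c, e, f}
Count: 5

5


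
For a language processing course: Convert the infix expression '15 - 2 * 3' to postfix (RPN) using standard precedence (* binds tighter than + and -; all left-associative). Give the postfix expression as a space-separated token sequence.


Applying the shunting-yard algorithm:
  Operand 15 -> output
  Push '-' onto operator stack -> op-stack: [-]
  Operand 2 -> output
  Push '*' onto operator stack -> op-stack: [-, *]
  Operand 3 -> output
  End of input: pop '*' to output
  End of input: pop '-' to output
Postfix result: 15 2 3 * -

15 2 3 * -


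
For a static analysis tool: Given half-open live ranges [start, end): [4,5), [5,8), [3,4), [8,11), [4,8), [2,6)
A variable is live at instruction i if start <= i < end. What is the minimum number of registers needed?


Live ranges:
  Var0: [4, 5)
  Var1: [5, 8)
  Var2: [3, 4)
  Var3: [8, 11)
  Var4: [4, 8)
  Var5: [2, 6)
Sweep-line events (position, delta, active):
  pos=2 start -> active=1
  pos=3 start -> active=2
  pos=4 end -> active=1
  pos=4 start -> active=2
  pos=4 start -> active=3
  pos=5 end -> active=2
  pos=5 start -> active=3
  pos=6 end -> active=2
  pos=8 end -> active=1
  pos=8 end -> active=0
  pos=8 start -> active=1
  pos=11 end -> active=0
Maximum simultaneous active: 3
Minimum registers needed: 3

3


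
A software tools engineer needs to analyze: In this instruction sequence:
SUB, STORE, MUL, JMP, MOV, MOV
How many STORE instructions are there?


Scanning instruction sequence for STORE:
  Position 1: SUB
  Position 2: STORE <- MATCH
  Position 3: MUL
  Position 4: JMP
  Position 5: MOV
  Position 6: MOV
Matches at positions: [2]
Total STORE count: 1

1


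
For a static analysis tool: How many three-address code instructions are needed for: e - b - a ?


Expression: e - b - a
Generating three-address code (respecting * over +/- precedence):
  Instruction 1: t1 = e - b
  Instruction 2: t2 = t1 - a
Total instructions: 2

2


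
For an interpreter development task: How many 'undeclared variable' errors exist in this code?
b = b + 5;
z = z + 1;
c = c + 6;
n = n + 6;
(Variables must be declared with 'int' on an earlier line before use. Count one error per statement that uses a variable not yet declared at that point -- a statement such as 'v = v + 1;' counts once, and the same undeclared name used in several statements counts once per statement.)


Scanning code line by line:
  Line 1: use 'b' -> ERROR (undeclared)
  Line 2: use 'z' -> ERROR (undeclared)
  Line 3: use 'c' -> ERROR (undeclared)
  Line 4: use 'n' -> ERROR (undeclared)
Total undeclared variable errors: 4

4


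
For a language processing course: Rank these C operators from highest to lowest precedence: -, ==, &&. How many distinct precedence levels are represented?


Looking up precedence for each operator:
  - -> precedence 5
  == -> precedence 3
  && -> precedence 2
Sorted highest to lowest: -, ==, &&
Distinct precedence values: [5, 3, 2]
Number of distinct levels: 3

3


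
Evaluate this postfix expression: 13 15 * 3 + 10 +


Processing tokens left to right:
Push 13, Push 15
Pop 13 and 15, compute 13 * 15 = 195, push 195
Push 3
Pop 195 and 3, compute 195 + 3 = 198, push 198
Push 10
Pop 198 and 10, compute 198 + 10 = 208, push 208
Stack result: 208

208


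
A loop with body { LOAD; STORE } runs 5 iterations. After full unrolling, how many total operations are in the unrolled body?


Loop body operations: LOAD, STORE (2 ops per iteration)
Unrolling 5 iterations:
  Iteration 1: LOAD, STORE (2 ops)
  Iteration 2: LOAD, STORE (2 ops)
  Iteration 3: LOAD, STORE (2 ops)
  Iteration 4: LOAD, STORE (2 ops)
  Iteration 5: LOAD, STORE (2 ops)
Total: 5 iterations * 2 ops/iter = 10 operations

10


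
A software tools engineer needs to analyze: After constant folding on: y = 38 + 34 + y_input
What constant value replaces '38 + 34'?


Identifying constant sub-expression:
  Original: y = 38 + 34 + y_input
  38 and 34 are both compile-time constants
  Evaluating: 38 + 34 = 72
  After folding: y = 72 + y_input

72


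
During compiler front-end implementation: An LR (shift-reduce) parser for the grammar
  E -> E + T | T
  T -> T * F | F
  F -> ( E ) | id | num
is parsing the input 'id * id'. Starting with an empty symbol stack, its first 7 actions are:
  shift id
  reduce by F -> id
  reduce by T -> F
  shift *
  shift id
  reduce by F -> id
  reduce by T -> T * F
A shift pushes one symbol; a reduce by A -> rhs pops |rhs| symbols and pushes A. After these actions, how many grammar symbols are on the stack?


Tracking the symbol stack through each action:
  Action 1: shift 'id' : push -> stack = [id] (size 1)
  Action 2: reduce by F -> id : pop 1, push F -> stack = [F] (size 1)
  Action 3: reduce by T -> F : pop 1, push T -> stack = [T] (size 1)
  Action 4: shift '*' : push -> stack = [T, *] (size 2)
  Action 5: shift 'id' : push -> stack = [T, *, id] (size 3)
  Action 6: reduce by F -> id : pop 1, push F -> stack = [T, *, F] (size 3)
  Action 7: reduce by T -> T * F : pop 3, push T -> stack = [T] (size 1)
Final stack size: 1

1


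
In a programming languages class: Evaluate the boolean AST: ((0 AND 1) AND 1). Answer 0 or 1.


Step 1: Evaluate inner node
  0 AND 1 = 0
Step 2: Evaluate root node
  0 AND 1 = 0

0


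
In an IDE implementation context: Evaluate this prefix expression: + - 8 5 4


Parsing prefix expression: + - 8 5 4
Step 1: Innermost operation '- 8 5'
  8 - 5 = 3
Step 2: Outer operation '+ [3] 4'
  3 + 4 = 7

7


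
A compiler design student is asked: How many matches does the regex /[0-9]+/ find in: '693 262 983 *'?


Pattern: /[0-9]+/ (int literals)
Input: '693 262 983 *'
Scanning for matches:
  Match 1: '693'
  Match 2: '262'
  Match 3: '983'
Total matches: 3

3


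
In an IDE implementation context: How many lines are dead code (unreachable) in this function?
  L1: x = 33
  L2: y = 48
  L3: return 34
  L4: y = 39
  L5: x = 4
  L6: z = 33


Analyzing control flow:
  L1: reachable (before return)
  L2: reachable (before return)
  L3: reachable (return statement)
  L4: DEAD (after return at L3)
  L5: DEAD (after return at L3)
  L6: DEAD (after return at L3)
Return at L3, total lines = 6
Dead lines: L4 through L6
Count: 3

3


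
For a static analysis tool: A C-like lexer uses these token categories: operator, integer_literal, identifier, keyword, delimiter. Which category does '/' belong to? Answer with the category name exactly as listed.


Token: '/'
Checking categories:
  identifier: no
  integer_literal: no
  operator: YES
  keyword: no
  delimiter: no
Category: operator

operator


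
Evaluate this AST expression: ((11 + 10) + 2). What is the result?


Expression: ((11 + 10) + 2)
Evaluating step by step:
  11 + 10 = 21
  21 + 2 = 23
Result: 23

23


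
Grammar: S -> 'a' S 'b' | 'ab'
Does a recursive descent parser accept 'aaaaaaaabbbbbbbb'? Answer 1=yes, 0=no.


Grammar accepts strings of the form a^n b^n (n >= 1)
Word: 'aaaaaaaabbbbbbbb'
Counting: 8 a's and 8 b's
Check: 8 == 8? Yes
Derivation (S -> aSb applied 7 time(s), then S -> ab): S => aSb => aaSbb => aaaSbbb => aaaaSbbbb => aaaaaSbbbbb => aaaaaaSbbbbbb => aaaaaaaSbbbbbbb => aaaaaaaabbbbbbbb
Accepted

1


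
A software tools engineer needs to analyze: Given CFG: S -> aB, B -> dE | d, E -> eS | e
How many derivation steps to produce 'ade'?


Grammar: S -> aB, B -> dE | d, E -> eS | e
Deriving 'ade':
Step 1: S -> aB => aB
Step 2: B -> dE => adE
Step 3: E -> e => ade
Total derivation steps: 3

3


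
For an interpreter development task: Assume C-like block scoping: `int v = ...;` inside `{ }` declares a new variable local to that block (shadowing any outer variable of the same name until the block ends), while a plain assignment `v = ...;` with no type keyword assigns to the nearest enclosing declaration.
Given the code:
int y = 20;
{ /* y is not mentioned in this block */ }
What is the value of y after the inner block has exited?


Analyzing scoping rules:
Outer scope: declares y = 20
Inner block: y is neither redeclared nor assigned -> unchanged
After the block -> 20
Result: 20

20


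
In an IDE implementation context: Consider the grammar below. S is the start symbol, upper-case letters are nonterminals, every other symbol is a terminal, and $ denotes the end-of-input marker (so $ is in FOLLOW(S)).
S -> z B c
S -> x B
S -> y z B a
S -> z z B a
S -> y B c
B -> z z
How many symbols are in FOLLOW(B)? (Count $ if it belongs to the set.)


S is the start symbol and does not occur in any rule body, so FOLLOW(S) = {$}.
Examining every occurrence of B in a rule body:
  S -> z B c : B is followed by terminal 'c' -> add 'c'
  S -> x B : B is at the right end -> add FOLLOW(S) = {$}
  S -> y z B a : B is followed by terminal 'a' -> add 'a'
  S -> z z B a : B is followed by terminal 'a' -> add 'a' (already in the set)
  S -> y B c : B is followed by terminal 'c' -> add 'c' (already in the set)
  B -> z z : B does not occur in the body -> contributes nothing
FOLLOW(B) = {a, c, $}
Count: 3

3


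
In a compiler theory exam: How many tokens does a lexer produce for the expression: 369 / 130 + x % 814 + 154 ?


Scanning '369 / 130 + x % 814 + 154'
Token 1: '369' -> integer_literal
Token 2: '/' -> operator
Token 3: '130' -> integer_literal
Token 4: '+' -> operator
Token 5: 'x' -> identifier
Token 6: '%' -> operator
Token 7: '814' -> integer_literal
Token 8: '+' -> operator
Token 9: '154' -> integer_literal
Total tokens: 9

9


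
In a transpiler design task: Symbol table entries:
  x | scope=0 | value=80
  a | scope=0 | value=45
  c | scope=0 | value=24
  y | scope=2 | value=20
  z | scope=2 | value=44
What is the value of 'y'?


Searching symbol table for 'y':
  x | scope=0 | value=80
  a | scope=0 | value=45
  c | scope=0 | value=24
  y | scope=2 | value=20 <- MATCH
  z | scope=2 | value=44
Found 'y' at scope 2 with value 20

20


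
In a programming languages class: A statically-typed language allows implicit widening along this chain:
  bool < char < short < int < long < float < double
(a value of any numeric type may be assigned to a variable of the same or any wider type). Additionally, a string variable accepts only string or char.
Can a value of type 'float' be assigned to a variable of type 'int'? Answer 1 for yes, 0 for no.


Target variable type: int
Source value type: float
Numeric ranks: float=5, int=3
Widening allowed iff rank(source) <= rank(target): 5 <= 3? No
Result: 0

0


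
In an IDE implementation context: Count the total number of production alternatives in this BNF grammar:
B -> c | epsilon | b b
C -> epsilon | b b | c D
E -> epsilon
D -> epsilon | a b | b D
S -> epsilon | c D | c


Counting alternatives per rule:
  B: 3 alternative(s)
  C: 3 alternative(s)
  E: 1 alternative(s)
  D: 3 alternative(s)
  S: 3 alternative(s)
Sum: 3 + 3 + 1 + 3 + 3 = 13

13


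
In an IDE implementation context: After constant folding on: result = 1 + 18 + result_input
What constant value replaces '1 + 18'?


Identifying constant sub-expression:
  Original: result = 1 + 18 + result_input
  1 and 18 are both compile-time constants
  Evaluating: 1 + 18 = 19
  After folding: result = 19 + result_input

19


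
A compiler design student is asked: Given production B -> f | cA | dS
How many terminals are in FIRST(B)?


Production: B -> f | cA | dS
Examining each alternative for leading terminals:
  B -> f : first terminal = 'f'
  B -> cA : first terminal = 'c'
  B -> dS : first terminal = 'd'
FIRST(B) = {c, d, f}
Count: 3

3


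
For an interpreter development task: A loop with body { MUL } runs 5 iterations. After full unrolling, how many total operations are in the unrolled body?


Loop body operations: MUL (1 op per iteration)
Unrolling 5 iterations:
  Iteration 1: MUL (1 ops)
  Iteration 2: MUL (1 ops)
  Iteration 3: MUL (1 ops)
  Iteration 4: MUL (1 ops)
  Iteration 5: MUL (1 ops)
Total: 5 iterations * 1 ops/iter = 5 operations

5


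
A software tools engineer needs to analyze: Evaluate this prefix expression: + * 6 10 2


Parsing prefix expression: + * 6 10 2
Step 1: Innermost operation '* 6 10'
  6 * 10 = 60
Step 2: Outer operation '+ [60] 2'
  60 + 2 = 62

62


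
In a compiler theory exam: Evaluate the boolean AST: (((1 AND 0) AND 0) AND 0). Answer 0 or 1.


Step 1: Evaluate inner node
  1 AND 0 = 0
Step 2: Evaluate next node
  0 AND 0 = 0
Step 3: Evaluate root node
  0 AND 0 = 0

0


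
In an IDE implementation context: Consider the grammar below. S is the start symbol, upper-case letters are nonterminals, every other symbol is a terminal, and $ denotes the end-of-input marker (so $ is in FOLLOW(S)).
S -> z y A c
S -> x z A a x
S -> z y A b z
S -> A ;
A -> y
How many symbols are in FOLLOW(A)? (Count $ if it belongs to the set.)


S is the start symbol and does not occur in any rule body, so FOLLOW(S) = {$}.
Examining every occurrence of A in a rule body:
  S -> z y A c : A is followed by terminal 'c' -> add 'c'
  S -> x z A a x : A is followed by terminal 'a' -> add 'a'
  S -> z y A b z : A is followed by terminal 'b' -> add 'b'
  S -> A ; : A is followed by terminal ';' -> add ';'
  A -> y : A does not occur in the body -> contributes nothing
FOLLOW(A) = {;, a, b, c}
Count: 4

4


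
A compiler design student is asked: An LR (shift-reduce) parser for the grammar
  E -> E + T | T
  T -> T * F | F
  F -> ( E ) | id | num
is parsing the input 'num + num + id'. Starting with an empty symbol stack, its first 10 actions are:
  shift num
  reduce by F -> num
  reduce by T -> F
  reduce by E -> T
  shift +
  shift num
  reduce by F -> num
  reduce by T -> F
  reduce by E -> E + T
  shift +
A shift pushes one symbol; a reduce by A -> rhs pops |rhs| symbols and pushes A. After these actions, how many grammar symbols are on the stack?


Tracking the symbol stack through each action:
  Action 1: shift 'num' : push -> stack = [num] (size 1)
  Action 2: reduce by F -> num : pop 1, push F -> stack = [F] (size 1)
  Action 3: reduce by T -> F : pop 1, push T -> stack = [T] (size 1)
  Action 4: reduce by E -> T : pop 1, push E -> stack = [E] (size 1)
  Action 5: shift '+' : push -> stack = [E, +] (size 2)
  Action 6: shift 'num' : push -> stack = [E, +, num] (size 3)
  Action 7: reduce by F -> num : pop 1, push F -> stack = [E, +, F] (size 3)
  Action 8: reduce by T -> F : pop 1, push T -> stack = [E, +, T] (size 3)
  Action 9: reduce by E -> E + T : pop 3, push E -> stack = [E] (size 1)
  Action 10: shift '+' : push -> stack = [E, +] (size 2)
Final stack size: 2

2


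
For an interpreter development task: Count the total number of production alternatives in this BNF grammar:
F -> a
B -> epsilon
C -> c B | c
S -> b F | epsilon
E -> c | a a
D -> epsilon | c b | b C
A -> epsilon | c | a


Counting alternatives per rule:
  F: 1 alternative(s)
  B: 1 alternative(s)
  C: 2 alternative(s)
  S: 2 alternative(s)
  E: 2 alternative(s)
  D: 3 alternative(s)
  A: 3 alternative(s)
Sum: 1 + 1 + 2 + 2 + 2 + 3 + 3 = 14

14


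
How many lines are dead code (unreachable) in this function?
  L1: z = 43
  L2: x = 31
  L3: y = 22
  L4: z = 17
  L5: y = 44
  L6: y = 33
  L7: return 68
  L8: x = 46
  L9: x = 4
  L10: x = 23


Analyzing control flow:
  L1: reachable (before return)
  L2: reachable (before return)
  L3: reachable (before return)
  L4: reachable (before return)
  L5: reachable (before return)
  L6: reachable (before return)
  L7: reachable (return statement)
  L8: DEAD (after return at L7)
  L9: DEAD (after return at L7)
  L10: DEAD (after return at L7)
Return at L7, total lines = 10
Dead lines: L8 through L10
Count: 3

3


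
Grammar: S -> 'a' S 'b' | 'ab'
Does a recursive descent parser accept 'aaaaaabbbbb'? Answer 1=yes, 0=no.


Grammar accepts strings of the form a^n b^n (n >= 1)
Word: 'aaaaaabbbbb'
Counting: 6 a's and 5 b's
Check: 6 == 5? No
Mismatch: a-count != b-count
Rejected

0


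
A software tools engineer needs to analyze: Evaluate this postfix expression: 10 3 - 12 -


Processing tokens left to right:
Push 10, Push 3
Pop 10 and 3, compute 10 - 3 = 7, push 7
Push 12
Pop 7 and 12, compute 7 - 12 = -5, push -5
Stack result: -5

-5


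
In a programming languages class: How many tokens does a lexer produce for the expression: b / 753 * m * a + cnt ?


Scanning 'b / 753 * m * a + cnt'
Token 1: 'b' -> identifier
Token 2: '/' -> operator
Token 3: '753' -> integer_literal
Token 4: '*' -> operator
Token 5: 'm' -> identifier
Token 6: '*' -> operator
Token 7: 'a' -> identifier
Token 8: '+' -> operator
Token 9: 'cnt' -> identifier
Total tokens: 9

9


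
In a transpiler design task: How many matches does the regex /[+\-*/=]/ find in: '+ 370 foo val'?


Pattern: /[+\-*/=]/ (operators)
Input: '+ 370 foo val'
Scanning for matches:
  Match 1: '+'
Total matches: 1

1


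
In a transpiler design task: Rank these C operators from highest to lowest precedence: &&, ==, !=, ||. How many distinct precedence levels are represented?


Looking up precedence for each operator:
  && -> precedence 2
  == -> precedence 3
  != -> precedence 3
  || -> precedence 1
Sorted highest to lowest: ==, !=, &&, ||
Distinct precedence values: [3, 2, 1]
Number of distinct levels: 3

3


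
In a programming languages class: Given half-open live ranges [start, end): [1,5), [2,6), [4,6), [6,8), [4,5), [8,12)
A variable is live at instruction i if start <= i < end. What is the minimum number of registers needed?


Live ranges:
  Var0: [1, 5)
  Var1: [2, 6)
  Var2: [4, 6)
  Var3: [6, 8)
  Var4: [4, 5)
  Var5: [8, 12)
Sweep-line events (position, delta, active):
  pos=1 start -> active=1
  pos=2 start -> active=2
  pos=4 start -> active=3
  pos=4 start -> active=4
  pos=5 end -> active=3
  pos=5 end -> active=2
  pos=6 end -> active=1
  pos=6 end -> active=0
  pos=6 start -> active=1
  pos=8 end -> active=0
  pos=8 start -> active=1
  pos=12 end -> active=0
Maximum simultaneous active: 4
Minimum registers needed: 4

4


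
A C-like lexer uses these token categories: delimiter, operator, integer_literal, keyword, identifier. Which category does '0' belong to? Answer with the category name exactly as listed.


Token: '0'
Checking categories:
  identifier: no
  integer_literal: YES
  operator: no
  keyword: no
  delimiter: no
Category: integer_literal

integer_literal


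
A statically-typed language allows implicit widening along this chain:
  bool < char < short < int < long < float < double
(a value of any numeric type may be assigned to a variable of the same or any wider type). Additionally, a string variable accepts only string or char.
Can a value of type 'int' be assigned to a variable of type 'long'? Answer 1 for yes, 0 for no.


Target variable type: long
Source value type: int
Numeric ranks: int=3, long=4
Widening allowed iff rank(source) <= rank(target): 3 <= 4? Yes
Result: 1

1


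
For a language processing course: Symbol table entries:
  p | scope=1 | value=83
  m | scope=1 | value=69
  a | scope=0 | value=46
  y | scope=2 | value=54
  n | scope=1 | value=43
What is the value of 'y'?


Searching symbol table for 'y':
  p | scope=1 | value=83
  m | scope=1 | value=69
  a | scope=0 | value=46
  y | scope=2 | value=54 <- MATCH
  n | scope=1 | value=43
Found 'y' at scope 2 with value 54

54


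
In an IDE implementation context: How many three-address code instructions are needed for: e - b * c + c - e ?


Expression: e - b * c + c - e
Generating three-address code (respecting * over +/- precedence):
  Instruction 1: t1 = b * c
  Instruction 2: t2 = e - t1
  Instruction 3: t3 = t2 + c
  Instruction 4: t4 = t3 - e
Total instructions: 4

4


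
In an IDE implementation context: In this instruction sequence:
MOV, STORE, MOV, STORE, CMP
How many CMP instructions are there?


Scanning instruction sequence for CMP:
  Position 1: MOV
  Position 2: STORE
  Position 3: MOV
  Position 4: STORE
  Position 5: CMP <- MATCH
Matches at positions: [5]
Total CMP count: 1

1


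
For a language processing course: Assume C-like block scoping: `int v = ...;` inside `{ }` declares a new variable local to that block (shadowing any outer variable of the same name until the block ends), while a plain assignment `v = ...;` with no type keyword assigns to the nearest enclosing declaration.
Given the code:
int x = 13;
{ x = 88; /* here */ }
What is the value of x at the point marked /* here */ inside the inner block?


Analyzing scoping rules:
Outer scope: declares x = 13
Inner block: 'x = 88;' has no type keyword, so it is an assignment to the outer x (no shadowing)
Inside the block, after the assignment -> 88
Result: 88

88


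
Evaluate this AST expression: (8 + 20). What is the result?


Expression: (8 + 20)
Evaluating step by step:
  8 + 20 = 28
Result: 28

28


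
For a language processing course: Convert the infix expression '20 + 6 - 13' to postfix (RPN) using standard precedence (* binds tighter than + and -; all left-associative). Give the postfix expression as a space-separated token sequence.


Applying the shunting-yard algorithm:
  Operand 20 -> output
  Push '+' onto operator stack -> op-stack: [+]
  Operand 6 -> output
  See '-' (prec 1); top '+' (prec 1) >= it -> pop '+' to output
  Push '-' onto operator stack -> op-stack: [-]
  Operand 13 -> output
  End of input: pop '-' to output
Postfix result: 20 6 + 13 -

20 6 + 13 -


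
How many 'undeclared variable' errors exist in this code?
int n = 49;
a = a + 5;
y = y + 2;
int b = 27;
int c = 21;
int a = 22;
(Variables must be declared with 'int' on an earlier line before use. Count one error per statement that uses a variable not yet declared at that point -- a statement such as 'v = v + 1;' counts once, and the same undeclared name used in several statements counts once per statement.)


Scanning code line by line:
  Line 1: declare 'n' -> declared = ['n']
  Line 2: use 'a' -> ERROR (undeclared)
  Line 3: use 'y' -> ERROR (undeclared)
  Line 4: declare 'b' -> declared = ['b', 'n']
  Line 5: declare 'c' -> declared = ['b', 'c', 'n']
  Line 6: declare 'a' -> declared = ['a', 'b', 'c', 'n']
Total undeclared variable errors: 2

2


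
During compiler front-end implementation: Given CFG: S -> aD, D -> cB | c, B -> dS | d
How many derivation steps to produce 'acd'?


Grammar: S -> aD, D -> cB | c, B -> dS | d
Deriving 'acd':
Step 1: S -> aD => aD
Step 2: D -> cB => acB
Step 3: B -> d => acd
Total derivation steps: 3

3


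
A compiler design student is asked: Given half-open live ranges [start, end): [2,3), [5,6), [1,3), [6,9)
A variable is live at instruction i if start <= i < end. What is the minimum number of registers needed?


Live ranges:
  Var0: [2, 3)
  Var1: [5, 6)
  Var2: [1, 3)
  Var3: [6, 9)
Sweep-line events (position, delta, active):
  pos=1 start -> active=1
  pos=2 start -> active=2
  pos=3 end -> active=1
  pos=3 end -> active=0
  pos=5 start -> active=1
  pos=6 end -> active=0
  pos=6 start -> active=1
  pos=9 end -> active=0
Maximum simultaneous active: 2
Minimum registers needed: 2

2


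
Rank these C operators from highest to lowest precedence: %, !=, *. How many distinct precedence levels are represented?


Looking up precedence for each operator:
  % -> precedence 6
  != -> precedence 3
  * -> precedence 6
Sorted highest to lowest: %, *, !=
Distinct precedence values: [6, 3]
Number of distinct levels: 2

2


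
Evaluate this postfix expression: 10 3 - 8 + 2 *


Processing tokens left to right:
Push 10, Push 3
Pop 10 and 3, compute 10 - 3 = 7, push 7
Push 8
Pop 7 and 8, compute 7 + 8 = 15, push 15
Push 2
Pop 15 and 2, compute 15 * 2 = 30, push 30
Stack result: 30

30


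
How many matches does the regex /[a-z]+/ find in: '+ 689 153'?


Pattern: /[a-z]+/ (identifiers)
Input: '+ 689 153'
Scanning for matches:
Total matches: 0

0


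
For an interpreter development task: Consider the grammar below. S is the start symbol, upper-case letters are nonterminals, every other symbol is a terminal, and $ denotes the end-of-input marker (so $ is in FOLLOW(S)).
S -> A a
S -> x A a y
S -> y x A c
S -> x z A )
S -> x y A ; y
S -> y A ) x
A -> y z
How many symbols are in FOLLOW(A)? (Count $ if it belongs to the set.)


S is the start symbol and does not occur in any rule body, so FOLLOW(S) = {$}.
Examining every occurrence of A in a rule body:
  S -> A a : A is followed by terminal 'a' -> add 'a'
  S -> x A a y : A is followed by terminal 'a' -> add 'a' (already in the set)
  S -> y x A c : A is followed by terminal 'c' -> add 'c'
  S -> x z A ) : A is followed by terminal ')' -> add ')'
  S -> x y A ; y : A is followed by terminal ';' -> add ';'
  S -> y A ) x : A is followed by terminal ')' -> add ')' (already in the set)
  A -> y z : A does not occur in the body -> contributes nothing
FOLLOW(A) = {), ;, a, c}
Count: 4

4


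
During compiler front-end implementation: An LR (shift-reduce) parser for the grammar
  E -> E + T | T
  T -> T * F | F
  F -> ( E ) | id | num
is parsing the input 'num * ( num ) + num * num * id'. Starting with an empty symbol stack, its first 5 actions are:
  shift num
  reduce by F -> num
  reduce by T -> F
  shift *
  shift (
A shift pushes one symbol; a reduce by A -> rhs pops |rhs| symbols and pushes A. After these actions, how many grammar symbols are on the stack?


Tracking the symbol stack through each action:
  Action 1: shift 'num' : push -> stack = [num] (size 1)
  Action 2: reduce by F -> num : pop 1, push F -> stack = [F] (size 1)
  Action 3: reduce by T -> F : pop 1, push T -> stack = [T] (size 1)
  Action 4: shift '*' : push -> stack = [T, *] (size 2)
  Action 5: shift '(' : push -> stack = [T, *, (] (size 3)
Final stack size: 3

3


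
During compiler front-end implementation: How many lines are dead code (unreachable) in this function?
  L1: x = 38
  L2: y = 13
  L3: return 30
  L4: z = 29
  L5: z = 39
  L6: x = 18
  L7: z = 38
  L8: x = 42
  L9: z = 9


Analyzing control flow:
  L1: reachable (before return)
  L2: reachable (before return)
  L3: reachable (return statement)
  L4: DEAD (after return at L3)
  L5: DEAD (after return at L3)
  L6: DEAD (after return at L3)
  L7: DEAD (after return at L3)
  L8: DEAD (after return at L3)
  L9: DEAD (after return at L3)
Return at L3, total lines = 9
Dead lines: L4 through L9
Count: 6

6


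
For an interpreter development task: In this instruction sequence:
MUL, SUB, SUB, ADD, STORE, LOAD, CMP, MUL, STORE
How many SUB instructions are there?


Scanning instruction sequence for SUB:
  Position 1: MUL
  Position 2: SUB <- MATCH
  Position 3: SUB <- MATCH
  Position 4: ADD
  Position 5: STORE
  Position 6: LOAD
  Position 7: CMP
  Position 8: MUL
  Position 9: STORE
Matches at positions: [2, 3]
Total SUB count: 2

2


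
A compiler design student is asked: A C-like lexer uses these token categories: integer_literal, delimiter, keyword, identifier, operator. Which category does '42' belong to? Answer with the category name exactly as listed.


Token: '42'
Checking categories:
  identifier: no
  integer_literal: YES
  operator: no
  keyword: no
  delimiter: no
Category: integer_literal

integer_literal


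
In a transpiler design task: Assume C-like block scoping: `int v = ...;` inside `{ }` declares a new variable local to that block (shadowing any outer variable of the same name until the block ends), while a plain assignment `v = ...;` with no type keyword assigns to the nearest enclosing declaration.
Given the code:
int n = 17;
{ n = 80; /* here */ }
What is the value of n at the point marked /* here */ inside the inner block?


Analyzing scoping rules:
Outer scope: declares n = 17
Inner block: 'n = 80;' has no type keyword, so it is an assignment to the outer n (no shadowing)
Inside the block, after the assignment -> 80
Result: 80

80


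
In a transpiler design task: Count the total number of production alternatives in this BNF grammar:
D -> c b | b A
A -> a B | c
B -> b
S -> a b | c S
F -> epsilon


Counting alternatives per rule:
  D: 2 alternative(s)
  A: 2 alternative(s)
  B: 1 alternative(s)
  S: 2 alternative(s)
  F: 1 alternative(s)
Sum: 2 + 2 + 1 + 2 + 1 = 8

8


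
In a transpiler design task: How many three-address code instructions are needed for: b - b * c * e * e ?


Expression: b - b * c * e * e
Generating three-address code (respecting * over +/- precedence):
  Instruction 1: t1 = b * c
  Instruction 2: t2 = t1 * e
  Instruction 3: t3 = t2 * e
  Instruction 4: t4 = b - t3
Total instructions: 4

4


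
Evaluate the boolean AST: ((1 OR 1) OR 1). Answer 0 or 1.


Step 1: Evaluate inner node
  1 OR 1 = 1
Step 2: Evaluate root node
  1 OR 1 = 1

1


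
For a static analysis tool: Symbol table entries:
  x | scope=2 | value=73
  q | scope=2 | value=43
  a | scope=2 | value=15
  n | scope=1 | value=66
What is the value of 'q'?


Searching symbol table for 'q':
  x | scope=2 | value=73
  q | scope=2 | value=43 <- MATCH
  a | scope=2 | value=15
  n | scope=1 | value=66
Found 'q' at scope 2 with value 43

43


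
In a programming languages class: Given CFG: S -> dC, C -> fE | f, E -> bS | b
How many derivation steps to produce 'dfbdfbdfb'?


Grammar: S -> dC, C -> fE | f, E -> bS | b
Deriving 'dfbdfbdfb':
Step 1: S -> dC => dC
Step 2: C -> fE => dfE
Step 3: E -> bS => dfbS
Step 4: S -> dC => dfbdC
Step 5: C -> fE => dfbdfE
Step 6: E -> bS => dfbdfbS
Step 7: S -> dC => dfbdfbdC
Step 8: C -> fE => dfbdfbdfE
Step 9: E -> b => dfbdfbdfb
Total derivation steps: 9

9


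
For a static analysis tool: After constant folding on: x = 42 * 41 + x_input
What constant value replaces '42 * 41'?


Identifying constant sub-expression:
  Original: x = 42 * 41 + x_input
  42 and 41 are both compile-time constants
  Evaluating: 42 * 41 = 1722
  After folding: x = 1722 + x_input

1722


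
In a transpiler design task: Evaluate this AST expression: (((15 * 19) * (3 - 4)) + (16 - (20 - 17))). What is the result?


Expression: (((15 * 19) * (3 - 4)) + (16 - (20 - 17)))
Evaluating step by step:
  15 * 19 = 285
  3 - 4 = -1
  285 * -1 = -285
  20 - 17 = 3
  16 - 3 = 13
  -285 + 13 = -272
Result: -272

-272


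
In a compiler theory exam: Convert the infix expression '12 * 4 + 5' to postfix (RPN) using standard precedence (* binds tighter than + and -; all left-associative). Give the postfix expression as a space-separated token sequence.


Applying the shunting-yard algorithm:
  Operand 12 -> output
  Push '*' onto operator stack -> op-stack: [*]
  Operand 4 -> output
  See '+' (prec 1); top '*' (prec 2) >= it -> pop '*' to output
  Push '+' onto operator stack -> op-stack: [+]
  Operand 5 -> output
  End of input: pop '+' to output
Postfix result: 12 4 * 5 +

12 4 * 5 +


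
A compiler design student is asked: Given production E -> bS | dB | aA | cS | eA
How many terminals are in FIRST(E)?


Production: E -> bS | dB | aA | cS | eA
Examining each alternative for leading terminals:
  E -> bS : first terminal = 'b'
  E -> dB : first terminal = 'd'
  E -> aA : first terminal = 'a'
  E -> cS : first terminal = 'c'
  E -> eA : first terminal = 'e'
FIRST(E) = {a, b, c, d, e}
Count: 5

5


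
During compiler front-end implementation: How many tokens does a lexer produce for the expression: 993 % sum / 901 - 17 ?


Scanning '993 % sum / 901 - 17'
Token 1: '993' -> integer_literal
Token 2: '%' -> operator
Token 3: 'sum' -> identifier
Token 4: '/' -> operator
Token 5: '901' -> integer_literal
Token 6: '-' -> operator
Token 7: '17' -> integer_literal
Total tokens: 7

7


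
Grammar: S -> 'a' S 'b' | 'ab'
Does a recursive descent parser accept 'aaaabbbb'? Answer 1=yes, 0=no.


Grammar accepts strings of the form a^n b^n (n >= 1)
Word: 'aaaabbbb'
Counting: 4 a's and 4 b's
Check: 4 == 4? Yes
Derivation (S -> aSb applied 3 time(s), then S -> ab): S => aSb => aaSbb => aaaSbbb => aaaabbbb
Accepted

1


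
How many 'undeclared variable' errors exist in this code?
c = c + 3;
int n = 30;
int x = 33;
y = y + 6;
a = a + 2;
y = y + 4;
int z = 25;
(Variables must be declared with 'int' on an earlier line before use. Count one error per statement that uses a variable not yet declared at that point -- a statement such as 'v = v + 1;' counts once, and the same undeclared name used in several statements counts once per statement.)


Scanning code line by line:
  Line 1: use 'c' -> ERROR (undeclared)
  Line 2: declare 'n' -> declared = ['n']
  Line 3: declare 'x' -> declared = ['n', 'x']
  Line 4: use 'y' -> ERROR (undeclared)
  Line 5: use 'a' -> ERROR (undeclared)
  Line 6: use 'y' -> ERROR (undeclared)
  Line 7: declare 'z' -> declared = ['n', 'x', 'z']
Total undeclared variable errors: 4

4


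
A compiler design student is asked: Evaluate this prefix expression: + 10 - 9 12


Parsing prefix expression: + 10 - 9 12
Step 1: Innermost operation '- 9 12'
  9 - 12 = -3
Step 2: Outer operation '+ 10 [-3]'
  10 + -3 = 7

7


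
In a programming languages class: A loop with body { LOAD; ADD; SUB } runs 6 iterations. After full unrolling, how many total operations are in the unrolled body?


Loop body operations: LOAD, ADD, SUB (3 ops per iteration)
Unrolling 6 iterations:
  Iteration 1: LOAD, ADD, SUB (3 ops)
  Iteration 2: LOAD, ADD, SUB (3 ops)
  Iteration 3: LOAD, ADD, SUB (3 ops)
  Iteration 4: LOAD, ADD, SUB (3 ops)
  Iteration 5: LOAD, ADD, SUB (3 ops)
  Iteration 6: LOAD, ADD, SUB (3 ops)
Total: 6 iterations * 3 ops/iter = 18 operations

18


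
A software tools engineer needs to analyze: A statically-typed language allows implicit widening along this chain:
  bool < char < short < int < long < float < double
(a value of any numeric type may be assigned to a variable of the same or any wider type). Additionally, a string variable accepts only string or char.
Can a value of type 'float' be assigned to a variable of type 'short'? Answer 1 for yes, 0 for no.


Target variable type: short
Source value type: float
Numeric ranks: float=5, short=2
Widening allowed iff rank(source) <= rank(target): 5 <= 2? No
Result: 0

0


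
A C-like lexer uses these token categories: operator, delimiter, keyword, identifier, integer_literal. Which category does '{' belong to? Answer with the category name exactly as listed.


Token: '{'
Checking categories:
  identifier: no
  integer_literal: no
  operator: no
  keyword: no
  delimiter: YES
Category: delimiter

delimiter


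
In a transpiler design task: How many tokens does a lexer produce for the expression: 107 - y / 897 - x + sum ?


Scanning '107 - y / 897 - x + sum'
Token 1: '107' -> integer_literal
Token 2: '-' -> operator
Token 3: 'y' -> identifier
Token 4: '/' -> operator
Token 5: '897' -> integer_literal
Token 6: '-' -> operator
Token 7: 'x' -> identifier
Token 8: '+' -> operator
Token 9: 'sum' -> identifier
Total tokens: 9

9


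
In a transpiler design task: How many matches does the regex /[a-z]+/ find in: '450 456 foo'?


Pattern: /[a-z]+/ (identifiers)
Input: '450 456 foo'
Scanning for matches:
  Match 1: 'foo'
Total matches: 1

1


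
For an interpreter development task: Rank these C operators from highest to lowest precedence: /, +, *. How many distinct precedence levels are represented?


Looking up precedence for each operator:
  / -> precedence 6
  + -> precedence 5
  * -> precedence 6
Sorted highest to lowest: /, *, +
Distinct precedence values: [6, 5]
Number of distinct levels: 2

2


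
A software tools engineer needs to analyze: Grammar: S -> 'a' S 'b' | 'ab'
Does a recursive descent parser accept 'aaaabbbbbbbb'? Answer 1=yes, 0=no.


Grammar accepts strings of the form a^n b^n (n >= 1)
Word: 'aaaabbbbbbbb'
Counting: 4 a's and 8 b's
Check: 4 == 8? No
Mismatch: a-count != b-count
Rejected

0


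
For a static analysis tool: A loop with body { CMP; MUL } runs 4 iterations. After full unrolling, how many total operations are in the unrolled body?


Loop body operations: CMP, MUL (2 ops per iteration)
Unrolling 4 iterations:
  Iteration 1: CMP, MUL (2 ops)
  Iteration 2: CMP, MUL (2 ops)
  Iteration 3: CMP, MUL (2 ops)
  Iteration 4: CMP, MUL (2 ops)
Total: 4 iterations * 2 ops/iter = 8 operations

8


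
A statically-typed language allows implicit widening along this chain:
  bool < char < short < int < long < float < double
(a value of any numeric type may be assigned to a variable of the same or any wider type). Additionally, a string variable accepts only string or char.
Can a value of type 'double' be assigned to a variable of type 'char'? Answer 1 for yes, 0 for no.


Target variable type: char
Source value type: double
Numeric ranks: double=6, char=1
Widening allowed iff rank(source) <= rank(target): 6 <= 1? No
Result: 0

0


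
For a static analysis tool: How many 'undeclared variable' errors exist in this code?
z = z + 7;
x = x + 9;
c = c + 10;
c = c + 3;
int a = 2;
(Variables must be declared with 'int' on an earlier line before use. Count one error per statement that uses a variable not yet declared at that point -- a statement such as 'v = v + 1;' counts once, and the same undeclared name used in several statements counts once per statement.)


Scanning code line by line:
  Line 1: use 'z' -> ERROR (undeclared)
  Line 2: use 'x' -> ERROR (undeclared)
  Line 3: use 'c' -> ERROR (undeclared)
  Line 4: use 'c' -> ERROR (undeclared)
  Line 5: declare 'a' -> declared = ['a']
Total undeclared variable errors: 4

4


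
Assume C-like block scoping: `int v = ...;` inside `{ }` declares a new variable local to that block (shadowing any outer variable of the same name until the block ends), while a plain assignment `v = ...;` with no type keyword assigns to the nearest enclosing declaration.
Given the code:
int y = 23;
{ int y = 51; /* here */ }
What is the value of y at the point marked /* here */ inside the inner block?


Analyzing scoping rules:
Outer scope: declares y = 23
Inner block: 'int y = 51;' declares a NEW y that shadows the outer one
Inside the block the inner declaration is in scope -> 51
Result: 51

51


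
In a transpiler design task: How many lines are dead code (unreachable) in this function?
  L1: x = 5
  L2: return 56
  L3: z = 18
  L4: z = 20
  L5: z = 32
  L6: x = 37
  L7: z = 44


Analyzing control flow:
  L1: reachable (before return)
  L2: reachable (return statement)
  L3: DEAD (after return at L2)
  L4: DEAD (after return at L2)
  L5: DEAD (after return at L2)
  L6: DEAD (after return at L2)
  L7: DEAD (after return at L2)
Return at L2, total lines = 7
Dead lines: L3 through L7
Count: 5

5


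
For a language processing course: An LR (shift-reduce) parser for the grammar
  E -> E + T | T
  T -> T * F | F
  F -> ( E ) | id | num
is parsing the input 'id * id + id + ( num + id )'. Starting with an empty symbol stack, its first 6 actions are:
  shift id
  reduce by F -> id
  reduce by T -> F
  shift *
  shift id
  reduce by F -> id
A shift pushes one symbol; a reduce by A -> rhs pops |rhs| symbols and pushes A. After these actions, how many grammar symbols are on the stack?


Tracking the symbol stack through each action:
  Action 1: shift 'id' : push -> stack = [id] (size 1)
  Action 2: reduce by F -> id : pop 1, push F -> stack = [F] (size 1)
  Action 3: reduce by T -> F : pop 1, push T -> stack = [T] (size 1)
  Action 4: shift '*' : push -> stack = [T, *] (size 2)
  Action 5: shift 'id' : push -> stack = [T, *, id] (size 3)
  Action 6: reduce by F -> id : pop 1, push F -> stack = [T, *, F] (size 3)
Final stack size: 3

3
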